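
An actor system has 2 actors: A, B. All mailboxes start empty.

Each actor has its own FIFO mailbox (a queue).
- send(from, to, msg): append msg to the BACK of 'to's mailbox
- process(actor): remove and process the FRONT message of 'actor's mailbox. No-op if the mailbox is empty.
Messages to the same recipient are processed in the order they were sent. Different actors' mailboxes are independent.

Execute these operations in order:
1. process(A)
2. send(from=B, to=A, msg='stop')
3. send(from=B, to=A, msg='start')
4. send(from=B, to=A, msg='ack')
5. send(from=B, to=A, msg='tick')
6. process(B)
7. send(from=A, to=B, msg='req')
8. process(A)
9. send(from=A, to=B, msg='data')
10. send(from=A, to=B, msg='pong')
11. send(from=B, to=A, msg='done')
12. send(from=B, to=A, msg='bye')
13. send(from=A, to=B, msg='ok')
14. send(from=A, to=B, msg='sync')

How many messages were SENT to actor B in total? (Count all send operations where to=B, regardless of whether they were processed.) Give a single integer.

After 1 (process(A)): A:[] B:[]
After 2 (send(from=B, to=A, msg='stop')): A:[stop] B:[]
After 3 (send(from=B, to=A, msg='start')): A:[stop,start] B:[]
After 4 (send(from=B, to=A, msg='ack')): A:[stop,start,ack] B:[]
After 5 (send(from=B, to=A, msg='tick')): A:[stop,start,ack,tick] B:[]
After 6 (process(B)): A:[stop,start,ack,tick] B:[]
After 7 (send(from=A, to=B, msg='req')): A:[stop,start,ack,tick] B:[req]
After 8 (process(A)): A:[start,ack,tick] B:[req]
After 9 (send(from=A, to=B, msg='data')): A:[start,ack,tick] B:[req,data]
After 10 (send(from=A, to=B, msg='pong')): A:[start,ack,tick] B:[req,data,pong]
After 11 (send(from=B, to=A, msg='done')): A:[start,ack,tick,done] B:[req,data,pong]
After 12 (send(from=B, to=A, msg='bye')): A:[start,ack,tick,done,bye] B:[req,data,pong]
After 13 (send(from=A, to=B, msg='ok')): A:[start,ack,tick,done,bye] B:[req,data,pong,ok]
After 14 (send(from=A, to=B, msg='sync')): A:[start,ack,tick,done,bye] B:[req,data,pong,ok,sync]

Answer: 5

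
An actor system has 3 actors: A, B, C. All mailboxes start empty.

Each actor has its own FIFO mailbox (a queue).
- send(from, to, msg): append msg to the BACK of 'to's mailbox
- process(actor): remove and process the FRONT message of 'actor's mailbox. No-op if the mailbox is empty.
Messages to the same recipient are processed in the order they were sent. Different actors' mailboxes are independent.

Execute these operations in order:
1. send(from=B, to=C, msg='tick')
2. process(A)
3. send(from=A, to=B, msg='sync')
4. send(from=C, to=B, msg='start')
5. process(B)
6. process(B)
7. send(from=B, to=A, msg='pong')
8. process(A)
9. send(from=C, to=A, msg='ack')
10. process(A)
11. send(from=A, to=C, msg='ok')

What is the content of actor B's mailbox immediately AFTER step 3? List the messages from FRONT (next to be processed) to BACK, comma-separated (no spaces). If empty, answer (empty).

After 1 (send(from=B, to=C, msg='tick')): A:[] B:[] C:[tick]
After 2 (process(A)): A:[] B:[] C:[tick]
After 3 (send(from=A, to=B, msg='sync')): A:[] B:[sync] C:[tick]

sync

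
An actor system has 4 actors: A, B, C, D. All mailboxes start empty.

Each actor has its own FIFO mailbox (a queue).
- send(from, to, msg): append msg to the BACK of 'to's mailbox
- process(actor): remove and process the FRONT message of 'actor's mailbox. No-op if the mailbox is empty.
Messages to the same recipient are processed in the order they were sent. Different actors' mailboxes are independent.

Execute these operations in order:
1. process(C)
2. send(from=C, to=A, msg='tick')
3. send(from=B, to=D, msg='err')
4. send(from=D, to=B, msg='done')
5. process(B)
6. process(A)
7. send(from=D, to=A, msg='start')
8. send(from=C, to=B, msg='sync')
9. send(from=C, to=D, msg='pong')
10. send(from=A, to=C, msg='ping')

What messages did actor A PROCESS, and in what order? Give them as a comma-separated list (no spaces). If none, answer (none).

Answer: tick

Derivation:
After 1 (process(C)): A:[] B:[] C:[] D:[]
After 2 (send(from=C, to=A, msg='tick')): A:[tick] B:[] C:[] D:[]
After 3 (send(from=B, to=D, msg='err')): A:[tick] B:[] C:[] D:[err]
After 4 (send(from=D, to=B, msg='done')): A:[tick] B:[done] C:[] D:[err]
After 5 (process(B)): A:[tick] B:[] C:[] D:[err]
After 6 (process(A)): A:[] B:[] C:[] D:[err]
After 7 (send(from=D, to=A, msg='start')): A:[start] B:[] C:[] D:[err]
After 8 (send(from=C, to=B, msg='sync')): A:[start] B:[sync] C:[] D:[err]
After 9 (send(from=C, to=D, msg='pong')): A:[start] B:[sync] C:[] D:[err,pong]
After 10 (send(from=A, to=C, msg='ping')): A:[start] B:[sync] C:[ping] D:[err,pong]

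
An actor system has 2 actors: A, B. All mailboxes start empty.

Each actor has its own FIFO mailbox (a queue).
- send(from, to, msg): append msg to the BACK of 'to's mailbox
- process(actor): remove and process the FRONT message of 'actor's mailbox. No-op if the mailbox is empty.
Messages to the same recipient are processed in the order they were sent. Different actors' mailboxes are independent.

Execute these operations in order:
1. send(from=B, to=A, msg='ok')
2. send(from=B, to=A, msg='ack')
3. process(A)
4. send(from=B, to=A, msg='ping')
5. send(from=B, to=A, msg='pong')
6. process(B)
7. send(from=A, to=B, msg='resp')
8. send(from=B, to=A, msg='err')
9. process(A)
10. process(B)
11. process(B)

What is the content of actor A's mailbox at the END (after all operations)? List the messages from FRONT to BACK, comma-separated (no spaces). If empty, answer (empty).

After 1 (send(from=B, to=A, msg='ok')): A:[ok] B:[]
After 2 (send(from=B, to=A, msg='ack')): A:[ok,ack] B:[]
After 3 (process(A)): A:[ack] B:[]
After 4 (send(from=B, to=A, msg='ping')): A:[ack,ping] B:[]
After 5 (send(from=B, to=A, msg='pong')): A:[ack,ping,pong] B:[]
After 6 (process(B)): A:[ack,ping,pong] B:[]
After 7 (send(from=A, to=B, msg='resp')): A:[ack,ping,pong] B:[resp]
After 8 (send(from=B, to=A, msg='err')): A:[ack,ping,pong,err] B:[resp]
After 9 (process(A)): A:[ping,pong,err] B:[resp]
After 10 (process(B)): A:[ping,pong,err] B:[]
After 11 (process(B)): A:[ping,pong,err] B:[]

Answer: ping,pong,err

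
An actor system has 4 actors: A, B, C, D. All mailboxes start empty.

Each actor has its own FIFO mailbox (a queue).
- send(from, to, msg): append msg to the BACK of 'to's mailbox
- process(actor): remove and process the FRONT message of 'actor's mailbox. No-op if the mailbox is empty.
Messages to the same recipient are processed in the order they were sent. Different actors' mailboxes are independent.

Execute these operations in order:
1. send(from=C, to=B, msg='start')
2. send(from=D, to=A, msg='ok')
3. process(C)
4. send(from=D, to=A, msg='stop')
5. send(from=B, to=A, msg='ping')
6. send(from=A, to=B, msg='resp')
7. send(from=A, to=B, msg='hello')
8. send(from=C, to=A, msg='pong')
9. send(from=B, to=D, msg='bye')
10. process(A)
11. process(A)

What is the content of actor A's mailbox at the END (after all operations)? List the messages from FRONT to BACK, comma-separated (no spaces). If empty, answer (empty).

Answer: ping,pong

Derivation:
After 1 (send(from=C, to=B, msg='start')): A:[] B:[start] C:[] D:[]
After 2 (send(from=D, to=A, msg='ok')): A:[ok] B:[start] C:[] D:[]
After 3 (process(C)): A:[ok] B:[start] C:[] D:[]
After 4 (send(from=D, to=A, msg='stop')): A:[ok,stop] B:[start] C:[] D:[]
After 5 (send(from=B, to=A, msg='ping')): A:[ok,stop,ping] B:[start] C:[] D:[]
After 6 (send(from=A, to=B, msg='resp')): A:[ok,stop,ping] B:[start,resp] C:[] D:[]
After 7 (send(from=A, to=B, msg='hello')): A:[ok,stop,ping] B:[start,resp,hello] C:[] D:[]
After 8 (send(from=C, to=A, msg='pong')): A:[ok,stop,ping,pong] B:[start,resp,hello] C:[] D:[]
After 9 (send(from=B, to=D, msg='bye')): A:[ok,stop,ping,pong] B:[start,resp,hello] C:[] D:[bye]
After 10 (process(A)): A:[stop,ping,pong] B:[start,resp,hello] C:[] D:[bye]
After 11 (process(A)): A:[ping,pong] B:[start,resp,hello] C:[] D:[bye]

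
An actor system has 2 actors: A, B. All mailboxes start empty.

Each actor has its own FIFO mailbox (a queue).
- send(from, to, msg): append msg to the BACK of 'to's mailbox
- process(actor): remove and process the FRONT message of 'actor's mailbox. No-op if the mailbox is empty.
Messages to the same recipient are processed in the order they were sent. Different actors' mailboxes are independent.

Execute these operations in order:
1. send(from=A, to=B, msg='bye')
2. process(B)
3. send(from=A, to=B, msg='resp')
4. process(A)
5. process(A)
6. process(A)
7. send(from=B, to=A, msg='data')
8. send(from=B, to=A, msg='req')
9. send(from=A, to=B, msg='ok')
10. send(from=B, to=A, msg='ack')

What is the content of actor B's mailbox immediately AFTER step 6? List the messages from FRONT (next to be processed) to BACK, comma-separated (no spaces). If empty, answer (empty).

After 1 (send(from=A, to=B, msg='bye')): A:[] B:[bye]
After 2 (process(B)): A:[] B:[]
After 3 (send(from=A, to=B, msg='resp')): A:[] B:[resp]
After 4 (process(A)): A:[] B:[resp]
After 5 (process(A)): A:[] B:[resp]
After 6 (process(A)): A:[] B:[resp]

resp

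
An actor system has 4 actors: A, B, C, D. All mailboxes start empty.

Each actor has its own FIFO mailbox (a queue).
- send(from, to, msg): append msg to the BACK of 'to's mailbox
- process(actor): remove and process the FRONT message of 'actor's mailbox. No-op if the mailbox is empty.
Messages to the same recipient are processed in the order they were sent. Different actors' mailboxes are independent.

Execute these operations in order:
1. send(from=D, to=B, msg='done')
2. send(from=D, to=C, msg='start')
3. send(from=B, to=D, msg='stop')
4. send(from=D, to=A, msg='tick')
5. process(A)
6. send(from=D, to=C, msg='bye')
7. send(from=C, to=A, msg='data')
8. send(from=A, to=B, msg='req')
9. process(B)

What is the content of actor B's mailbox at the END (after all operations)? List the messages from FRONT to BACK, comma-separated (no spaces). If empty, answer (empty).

Answer: req

Derivation:
After 1 (send(from=D, to=B, msg='done')): A:[] B:[done] C:[] D:[]
After 2 (send(from=D, to=C, msg='start')): A:[] B:[done] C:[start] D:[]
After 3 (send(from=B, to=D, msg='stop')): A:[] B:[done] C:[start] D:[stop]
After 4 (send(from=D, to=A, msg='tick')): A:[tick] B:[done] C:[start] D:[stop]
After 5 (process(A)): A:[] B:[done] C:[start] D:[stop]
After 6 (send(from=D, to=C, msg='bye')): A:[] B:[done] C:[start,bye] D:[stop]
After 7 (send(from=C, to=A, msg='data')): A:[data] B:[done] C:[start,bye] D:[stop]
After 8 (send(from=A, to=B, msg='req')): A:[data] B:[done,req] C:[start,bye] D:[stop]
After 9 (process(B)): A:[data] B:[req] C:[start,bye] D:[stop]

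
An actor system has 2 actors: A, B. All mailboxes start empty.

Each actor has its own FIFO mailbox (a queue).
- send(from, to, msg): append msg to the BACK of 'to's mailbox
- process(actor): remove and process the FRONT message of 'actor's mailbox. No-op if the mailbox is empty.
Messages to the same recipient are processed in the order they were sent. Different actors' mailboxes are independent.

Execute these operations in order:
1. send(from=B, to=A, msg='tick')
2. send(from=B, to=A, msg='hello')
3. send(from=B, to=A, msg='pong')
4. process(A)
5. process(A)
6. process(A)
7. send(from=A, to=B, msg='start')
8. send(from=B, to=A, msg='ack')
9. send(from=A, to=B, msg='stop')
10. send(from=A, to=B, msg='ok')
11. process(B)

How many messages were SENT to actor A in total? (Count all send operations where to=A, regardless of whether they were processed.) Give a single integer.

Answer: 4

Derivation:
After 1 (send(from=B, to=A, msg='tick')): A:[tick] B:[]
After 2 (send(from=B, to=A, msg='hello')): A:[tick,hello] B:[]
After 3 (send(from=B, to=A, msg='pong')): A:[tick,hello,pong] B:[]
After 4 (process(A)): A:[hello,pong] B:[]
After 5 (process(A)): A:[pong] B:[]
After 6 (process(A)): A:[] B:[]
After 7 (send(from=A, to=B, msg='start')): A:[] B:[start]
After 8 (send(from=B, to=A, msg='ack')): A:[ack] B:[start]
After 9 (send(from=A, to=B, msg='stop')): A:[ack] B:[start,stop]
After 10 (send(from=A, to=B, msg='ok')): A:[ack] B:[start,stop,ok]
After 11 (process(B)): A:[ack] B:[stop,ok]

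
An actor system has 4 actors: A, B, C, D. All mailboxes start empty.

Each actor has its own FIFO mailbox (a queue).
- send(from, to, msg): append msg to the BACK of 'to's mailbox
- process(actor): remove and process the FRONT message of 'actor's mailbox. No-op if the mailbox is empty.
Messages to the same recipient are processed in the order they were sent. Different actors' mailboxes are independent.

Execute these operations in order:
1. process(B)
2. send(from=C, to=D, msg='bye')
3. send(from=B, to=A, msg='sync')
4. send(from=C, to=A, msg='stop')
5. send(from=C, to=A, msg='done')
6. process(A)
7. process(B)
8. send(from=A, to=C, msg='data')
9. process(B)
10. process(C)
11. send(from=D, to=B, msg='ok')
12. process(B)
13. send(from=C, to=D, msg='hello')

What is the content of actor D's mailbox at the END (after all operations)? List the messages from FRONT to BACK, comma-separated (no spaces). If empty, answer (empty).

After 1 (process(B)): A:[] B:[] C:[] D:[]
After 2 (send(from=C, to=D, msg='bye')): A:[] B:[] C:[] D:[bye]
After 3 (send(from=B, to=A, msg='sync')): A:[sync] B:[] C:[] D:[bye]
After 4 (send(from=C, to=A, msg='stop')): A:[sync,stop] B:[] C:[] D:[bye]
After 5 (send(from=C, to=A, msg='done')): A:[sync,stop,done] B:[] C:[] D:[bye]
After 6 (process(A)): A:[stop,done] B:[] C:[] D:[bye]
After 7 (process(B)): A:[stop,done] B:[] C:[] D:[bye]
After 8 (send(from=A, to=C, msg='data')): A:[stop,done] B:[] C:[data] D:[bye]
After 9 (process(B)): A:[stop,done] B:[] C:[data] D:[bye]
After 10 (process(C)): A:[stop,done] B:[] C:[] D:[bye]
After 11 (send(from=D, to=B, msg='ok')): A:[stop,done] B:[ok] C:[] D:[bye]
After 12 (process(B)): A:[stop,done] B:[] C:[] D:[bye]
After 13 (send(from=C, to=D, msg='hello')): A:[stop,done] B:[] C:[] D:[bye,hello]

Answer: bye,hello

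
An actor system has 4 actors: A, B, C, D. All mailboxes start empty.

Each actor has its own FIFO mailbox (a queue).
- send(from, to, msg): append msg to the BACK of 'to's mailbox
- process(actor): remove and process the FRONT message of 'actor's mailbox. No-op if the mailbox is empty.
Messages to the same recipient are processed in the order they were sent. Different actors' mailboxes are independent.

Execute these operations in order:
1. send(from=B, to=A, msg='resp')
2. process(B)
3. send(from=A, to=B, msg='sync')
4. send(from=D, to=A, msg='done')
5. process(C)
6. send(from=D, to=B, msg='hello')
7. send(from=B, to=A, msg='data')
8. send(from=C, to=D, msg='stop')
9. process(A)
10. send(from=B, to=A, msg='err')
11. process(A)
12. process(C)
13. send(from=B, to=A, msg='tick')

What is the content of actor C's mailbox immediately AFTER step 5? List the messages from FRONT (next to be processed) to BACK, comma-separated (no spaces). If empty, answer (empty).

After 1 (send(from=B, to=A, msg='resp')): A:[resp] B:[] C:[] D:[]
After 2 (process(B)): A:[resp] B:[] C:[] D:[]
After 3 (send(from=A, to=B, msg='sync')): A:[resp] B:[sync] C:[] D:[]
After 4 (send(from=D, to=A, msg='done')): A:[resp,done] B:[sync] C:[] D:[]
After 5 (process(C)): A:[resp,done] B:[sync] C:[] D:[]

(empty)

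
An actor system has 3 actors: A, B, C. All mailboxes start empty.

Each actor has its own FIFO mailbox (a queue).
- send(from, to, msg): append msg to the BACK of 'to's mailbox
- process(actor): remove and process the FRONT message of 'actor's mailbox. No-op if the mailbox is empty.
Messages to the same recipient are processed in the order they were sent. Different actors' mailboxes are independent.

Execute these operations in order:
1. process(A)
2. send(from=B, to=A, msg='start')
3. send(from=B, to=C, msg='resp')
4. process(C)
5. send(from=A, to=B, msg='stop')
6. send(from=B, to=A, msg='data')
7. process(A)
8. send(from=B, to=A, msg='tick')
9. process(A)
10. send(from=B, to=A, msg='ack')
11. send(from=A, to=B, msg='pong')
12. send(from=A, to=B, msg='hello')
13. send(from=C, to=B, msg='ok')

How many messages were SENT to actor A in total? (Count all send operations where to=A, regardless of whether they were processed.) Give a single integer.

After 1 (process(A)): A:[] B:[] C:[]
After 2 (send(from=B, to=A, msg='start')): A:[start] B:[] C:[]
After 3 (send(from=B, to=C, msg='resp')): A:[start] B:[] C:[resp]
After 4 (process(C)): A:[start] B:[] C:[]
After 5 (send(from=A, to=B, msg='stop')): A:[start] B:[stop] C:[]
After 6 (send(from=B, to=A, msg='data')): A:[start,data] B:[stop] C:[]
After 7 (process(A)): A:[data] B:[stop] C:[]
After 8 (send(from=B, to=A, msg='tick')): A:[data,tick] B:[stop] C:[]
After 9 (process(A)): A:[tick] B:[stop] C:[]
After 10 (send(from=B, to=A, msg='ack')): A:[tick,ack] B:[stop] C:[]
After 11 (send(from=A, to=B, msg='pong')): A:[tick,ack] B:[stop,pong] C:[]
After 12 (send(from=A, to=B, msg='hello')): A:[tick,ack] B:[stop,pong,hello] C:[]
After 13 (send(from=C, to=B, msg='ok')): A:[tick,ack] B:[stop,pong,hello,ok] C:[]

Answer: 4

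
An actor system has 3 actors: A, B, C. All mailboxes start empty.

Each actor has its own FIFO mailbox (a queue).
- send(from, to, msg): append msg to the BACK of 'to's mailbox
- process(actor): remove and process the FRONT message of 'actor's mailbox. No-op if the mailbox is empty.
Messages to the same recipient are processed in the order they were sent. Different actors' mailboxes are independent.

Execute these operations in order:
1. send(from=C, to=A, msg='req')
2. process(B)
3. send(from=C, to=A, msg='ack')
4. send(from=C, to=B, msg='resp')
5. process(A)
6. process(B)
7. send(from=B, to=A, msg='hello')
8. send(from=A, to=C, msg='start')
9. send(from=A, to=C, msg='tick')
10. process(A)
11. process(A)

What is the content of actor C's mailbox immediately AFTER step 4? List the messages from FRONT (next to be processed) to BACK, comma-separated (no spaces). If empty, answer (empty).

After 1 (send(from=C, to=A, msg='req')): A:[req] B:[] C:[]
After 2 (process(B)): A:[req] B:[] C:[]
After 3 (send(from=C, to=A, msg='ack')): A:[req,ack] B:[] C:[]
After 4 (send(from=C, to=B, msg='resp')): A:[req,ack] B:[resp] C:[]

(empty)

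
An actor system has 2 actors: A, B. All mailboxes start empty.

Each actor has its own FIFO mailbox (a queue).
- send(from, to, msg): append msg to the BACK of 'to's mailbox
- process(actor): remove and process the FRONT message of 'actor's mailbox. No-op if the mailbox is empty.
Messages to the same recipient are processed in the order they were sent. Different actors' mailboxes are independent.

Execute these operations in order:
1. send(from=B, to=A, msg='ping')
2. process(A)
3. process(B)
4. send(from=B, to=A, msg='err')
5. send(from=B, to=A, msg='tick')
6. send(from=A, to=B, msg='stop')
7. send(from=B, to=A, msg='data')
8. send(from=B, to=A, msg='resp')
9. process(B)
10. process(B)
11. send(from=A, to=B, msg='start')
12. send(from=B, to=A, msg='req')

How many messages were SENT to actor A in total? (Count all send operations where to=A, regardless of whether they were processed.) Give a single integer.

After 1 (send(from=B, to=A, msg='ping')): A:[ping] B:[]
After 2 (process(A)): A:[] B:[]
After 3 (process(B)): A:[] B:[]
After 4 (send(from=B, to=A, msg='err')): A:[err] B:[]
After 5 (send(from=B, to=A, msg='tick')): A:[err,tick] B:[]
After 6 (send(from=A, to=B, msg='stop')): A:[err,tick] B:[stop]
After 7 (send(from=B, to=A, msg='data')): A:[err,tick,data] B:[stop]
After 8 (send(from=B, to=A, msg='resp')): A:[err,tick,data,resp] B:[stop]
After 9 (process(B)): A:[err,tick,data,resp] B:[]
After 10 (process(B)): A:[err,tick,data,resp] B:[]
After 11 (send(from=A, to=B, msg='start')): A:[err,tick,data,resp] B:[start]
After 12 (send(from=B, to=A, msg='req')): A:[err,tick,data,resp,req] B:[start]

Answer: 6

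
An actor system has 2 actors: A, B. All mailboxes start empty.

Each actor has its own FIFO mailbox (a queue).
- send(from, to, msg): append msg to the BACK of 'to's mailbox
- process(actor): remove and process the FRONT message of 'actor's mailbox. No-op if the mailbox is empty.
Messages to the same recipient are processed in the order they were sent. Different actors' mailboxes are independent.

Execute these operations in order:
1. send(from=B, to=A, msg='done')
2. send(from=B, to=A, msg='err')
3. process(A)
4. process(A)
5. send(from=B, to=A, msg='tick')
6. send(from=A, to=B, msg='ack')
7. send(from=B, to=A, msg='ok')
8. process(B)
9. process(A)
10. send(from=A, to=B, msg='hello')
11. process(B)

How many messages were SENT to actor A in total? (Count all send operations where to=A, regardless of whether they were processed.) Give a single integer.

Answer: 4

Derivation:
After 1 (send(from=B, to=A, msg='done')): A:[done] B:[]
After 2 (send(from=B, to=A, msg='err')): A:[done,err] B:[]
After 3 (process(A)): A:[err] B:[]
After 4 (process(A)): A:[] B:[]
After 5 (send(from=B, to=A, msg='tick')): A:[tick] B:[]
After 6 (send(from=A, to=B, msg='ack')): A:[tick] B:[ack]
After 7 (send(from=B, to=A, msg='ok')): A:[tick,ok] B:[ack]
After 8 (process(B)): A:[tick,ok] B:[]
After 9 (process(A)): A:[ok] B:[]
After 10 (send(from=A, to=B, msg='hello')): A:[ok] B:[hello]
After 11 (process(B)): A:[ok] B:[]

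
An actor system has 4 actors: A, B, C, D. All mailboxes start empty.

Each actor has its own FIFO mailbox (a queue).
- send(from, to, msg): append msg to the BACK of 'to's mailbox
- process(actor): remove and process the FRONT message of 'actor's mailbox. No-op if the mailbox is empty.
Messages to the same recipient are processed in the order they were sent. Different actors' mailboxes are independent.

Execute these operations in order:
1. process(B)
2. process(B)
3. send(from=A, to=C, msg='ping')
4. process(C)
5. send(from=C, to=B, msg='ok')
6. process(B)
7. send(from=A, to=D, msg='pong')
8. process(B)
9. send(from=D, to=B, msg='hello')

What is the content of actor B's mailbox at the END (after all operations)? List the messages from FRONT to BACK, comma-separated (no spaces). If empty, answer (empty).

Answer: hello

Derivation:
After 1 (process(B)): A:[] B:[] C:[] D:[]
After 2 (process(B)): A:[] B:[] C:[] D:[]
After 3 (send(from=A, to=C, msg='ping')): A:[] B:[] C:[ping] D:[]
After 4 (process(C)): A:[] B:[] C:[] D:[]
After 5 (send(from=C, to=B, msg='ok')): A:[] B:[ok] C:[] D:[]
After 6 (process(B)): A:[] B:[] C:[] D:[]
After 7 (send(from=A, to=D, msg='pong')): A:[] B:[] C:[] D:[pong]
After 8 (process(B)): A:[] B:[] C:[] D:[pong]
After 9 (send(from=D, to=B, msg='hello')): A:[] B:[hello] C:[] D:[pong]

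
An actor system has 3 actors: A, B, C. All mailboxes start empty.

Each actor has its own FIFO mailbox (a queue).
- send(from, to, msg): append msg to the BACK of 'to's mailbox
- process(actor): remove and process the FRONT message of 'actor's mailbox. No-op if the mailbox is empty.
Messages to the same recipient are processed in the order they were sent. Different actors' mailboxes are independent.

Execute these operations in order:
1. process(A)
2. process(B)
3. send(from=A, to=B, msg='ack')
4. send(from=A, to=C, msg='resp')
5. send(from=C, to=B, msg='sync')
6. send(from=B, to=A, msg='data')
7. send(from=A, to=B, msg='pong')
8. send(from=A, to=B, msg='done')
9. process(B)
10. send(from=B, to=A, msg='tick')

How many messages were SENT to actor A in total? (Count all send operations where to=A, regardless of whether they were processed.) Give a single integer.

After 1 (process(A)): A:[] B:[] C:[]
After 2 (process(B)): A:[] B:[] C:[]
After 3 (send(from=A, to=B, msg='ack')): A:[] B:[ack] C:[]
After 4 (send(from=A, to=C, msg='resp')): A:[] B:[ack] C:[resp]
After 5 (send(from=C, to=B, msg='sync')): A:[] B:[ack,sync] C:[resp]
After 6 (send(from=B, to=A, msg='data')): A:[data] B:[ack,sync] C:[resp]
After 7 (send(from=A, to=B, msg='pong')): A:[data] B:[ack,sync,pong] C:[resp]
After 8 (send(from=A, to=B, msg='done')): A:[data] B:[ack,sync,pong,done] C:[resp]
After 9 (process(B)): A:[data] B:[sync,pong,done] C:[resp]
After 10 (send(from=B, to=A, msg='tick')): A:[data,tick] B:[sync,pong,done] C:[resp]

Answer: 2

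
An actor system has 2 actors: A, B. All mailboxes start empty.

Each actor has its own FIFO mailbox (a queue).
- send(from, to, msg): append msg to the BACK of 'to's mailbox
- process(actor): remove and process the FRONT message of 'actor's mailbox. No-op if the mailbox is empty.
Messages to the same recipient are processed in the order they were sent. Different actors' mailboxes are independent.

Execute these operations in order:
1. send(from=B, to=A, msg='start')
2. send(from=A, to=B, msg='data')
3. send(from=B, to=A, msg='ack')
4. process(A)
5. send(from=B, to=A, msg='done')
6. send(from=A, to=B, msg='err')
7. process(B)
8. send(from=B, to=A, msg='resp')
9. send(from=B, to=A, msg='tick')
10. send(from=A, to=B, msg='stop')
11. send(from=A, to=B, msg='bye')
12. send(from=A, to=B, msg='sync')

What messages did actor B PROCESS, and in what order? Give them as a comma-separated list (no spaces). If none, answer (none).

Answer: data

Derivation:
After 1 (send(from=B, to=A, msg='start')): A:[start] B:[]
After 2 (send(from=A, to=B, msg='data')): A:[start] B:[data]
After 3 (send(from=B, to=A, msg='ack')): A:[start,ack] B:[data]
After 4 (process(A)): A:[ack] B:[data]
After 5 (send(from=B, to=A, msg='done')): A:[ack,done] B:[data]
After 6 (send(from=A, to=B, msg='err')): A:[ack,done] B:[data,err]
After 7 (process(B)): A:[ack,done] B:[err]
After 8 (send(from=B, to=A, msg='resp')): A:[ack,done,resp] B:[err]
After 9 (send(from=B, to=A, msg='tick')): A:[ack,done,resp,tick] B:[err]
After 10 (send(from=A, to=B, msg='stop')): A:[ack,done,resp,tick] B:[err,stop]
After 11 (send(from=A, to=B, msg='bye')): A:[ack,done,resp,tick] B:[err,stop,bye]
After 12 (send(from=A, to=B, msg='sync')): A:[ack,done,resp,tick] B:[err,stop,bye,sync]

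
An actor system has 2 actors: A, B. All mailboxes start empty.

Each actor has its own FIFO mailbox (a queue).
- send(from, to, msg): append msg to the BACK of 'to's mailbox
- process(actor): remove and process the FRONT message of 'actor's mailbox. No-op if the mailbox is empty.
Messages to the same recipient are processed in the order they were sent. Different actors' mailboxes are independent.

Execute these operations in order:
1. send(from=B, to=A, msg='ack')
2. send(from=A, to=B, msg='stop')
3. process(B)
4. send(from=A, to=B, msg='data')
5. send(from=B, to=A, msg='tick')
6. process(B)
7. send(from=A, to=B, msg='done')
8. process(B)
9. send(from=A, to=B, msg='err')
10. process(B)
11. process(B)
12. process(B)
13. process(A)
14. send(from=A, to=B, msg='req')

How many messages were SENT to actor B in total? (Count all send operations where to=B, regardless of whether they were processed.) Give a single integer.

After 1 (send(from=B, to=A, msg='ack')): A:[ack] B:[]
After 2 (send(from=A, to=B, msg='stop')): A:[ack] B:[stop]
After 3 (process(B)): A:[ack] B:[]
After 4 (send(from=A, to=B, msg='data')): A:[ack] B:[data]
After 5 (send(from=B, to=A, msg='tick')): A:[ack,tick] B:[data]
After 6 (process(B)): A:[ack,tick] B:[]
After 7 (send(from=A, to=B, msg='done')): A:[ack,tick] B:[done]
After 8 (process(B)): A:[ack,tick] B:[]
After 9 (send(from=A, to=B, msg='err')): A:[ack,tick] B:[err]
After 10 (process(B)): A:[ack,tick] B:[]
After 11 (process(B)): A:[ack,tick] B:[]
After 12 (process(B)): A:[ack,tick] B:[]
After 13 (process(A)): A:[tick] B:[]
After 14 (send(from=A, to=B, msg='req')): A:[tick] B:[req]

Answer: 5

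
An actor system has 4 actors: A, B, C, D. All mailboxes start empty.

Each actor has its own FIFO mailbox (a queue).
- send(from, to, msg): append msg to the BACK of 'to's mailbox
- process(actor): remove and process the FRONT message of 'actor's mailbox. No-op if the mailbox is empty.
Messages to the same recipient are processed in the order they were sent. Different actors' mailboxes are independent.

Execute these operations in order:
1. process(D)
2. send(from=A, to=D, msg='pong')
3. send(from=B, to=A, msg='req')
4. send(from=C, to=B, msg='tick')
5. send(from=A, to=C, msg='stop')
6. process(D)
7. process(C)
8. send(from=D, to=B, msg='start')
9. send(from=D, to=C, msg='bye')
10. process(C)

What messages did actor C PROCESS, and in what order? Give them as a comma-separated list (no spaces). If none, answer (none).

Answer: stop,bye

Derivation:
After 1 (process(D)): A:[] B:[] C:[] D:[]
After 2 (send(from=A, to=D, msg='pong')): A:[] B:[] C:[] D:[pong]
After 3 (send(from=B, to=A, msg='req')): A:[req] B:[] C:[] D:[pong]
After 4 (send(from=C, to=B, msg='tick')): A:[req] B:[tick] C:[] D:[pong]
After 5 (send(from=A, to=C, msg='stop')): A:[req] B:[tick] C:[stop] D:[pong]
After 6 (process(D)): A:[req] B:[tick] C:[stop] D:[]
After 7 (process(C)): A:[req] B:[tick] C:[] D:[]
After 8 (send(from=D, to=B, msg='start')): A:[req] B:[tick,start] C:[] D:[]
After 9 (send(from=D, to=C, msg='bye')): A:[req] B:[tick,start] C:[bye] D:[]
After 10 (process(C)): A:[req] B:[tick,start] C:[] D:[]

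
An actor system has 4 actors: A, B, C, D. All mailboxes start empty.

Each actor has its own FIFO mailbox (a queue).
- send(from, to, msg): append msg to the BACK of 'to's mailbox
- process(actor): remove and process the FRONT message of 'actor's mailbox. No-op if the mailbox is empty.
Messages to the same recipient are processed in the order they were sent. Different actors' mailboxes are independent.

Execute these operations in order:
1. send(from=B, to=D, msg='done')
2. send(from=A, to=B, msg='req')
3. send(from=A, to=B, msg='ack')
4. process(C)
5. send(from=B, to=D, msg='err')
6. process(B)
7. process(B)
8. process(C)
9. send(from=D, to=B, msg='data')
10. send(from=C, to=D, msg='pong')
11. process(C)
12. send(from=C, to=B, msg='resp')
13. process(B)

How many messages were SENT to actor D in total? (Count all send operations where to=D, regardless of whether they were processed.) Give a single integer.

Answer: 3

Derivation:
After 1 (send(from=B, to=D, msg='done')): A:[] B:[] C:[] D:[done]
After 2 (send(from=A, to=B, msg='req')): A:[] B:[req] C:[] D:[done]
After 3 (send(from=A, to=B, msg='ack')): A:[] B:[req,ack] C:[] D:[done]
After 4 (process(C)): A:[] B:[req,ack] C:[] D:[done]
After 5 (send(from=B, to=D, msg='err')): A:[] B:[req,ack] C:[] D:[done,err]
After 6 (process(B)): A:[] B:[ack] C:[] D:[done,err]
After 7 (process(B)): A:[] B:[] C:[] D:[done,err]
After 8 (process(C)): A:[] B:[] C:[] D:[done,err]
After 9 (send(from=D, to=B, msg='data')): A:[] B:[data] C:[] D:[done,err]
After 10 (send(from=C, to=D, msg='pong')): A:[] B:[data] C:[] D:[done,err,pong]
After 11 (process(C)): A:[] B:[data] C:[] D:[done,err,pong]
After 12 (send(from=C, to=B, msg='resp')): A:[] B:[data,resp] C:[] D:[done,err,pong]
After 13 (process(B)): A:[] B:[resp] C:[] D:[done,err,pong]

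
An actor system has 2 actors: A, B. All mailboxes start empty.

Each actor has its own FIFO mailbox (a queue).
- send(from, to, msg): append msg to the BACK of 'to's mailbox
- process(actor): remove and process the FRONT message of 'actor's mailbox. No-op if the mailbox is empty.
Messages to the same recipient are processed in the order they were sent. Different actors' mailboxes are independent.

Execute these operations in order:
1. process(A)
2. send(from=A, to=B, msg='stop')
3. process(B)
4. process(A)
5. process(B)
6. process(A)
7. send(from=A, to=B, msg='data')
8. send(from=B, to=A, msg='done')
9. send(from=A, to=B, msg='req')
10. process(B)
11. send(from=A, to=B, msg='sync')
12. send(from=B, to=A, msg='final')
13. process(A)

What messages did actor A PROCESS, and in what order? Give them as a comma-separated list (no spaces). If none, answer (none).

Answer: done

Derivation:
After 1 (process(A)): A:[] B:[]
After 2 (send(from=A, to=B, msg='stop')): A:[] B:[stop]
After 3 (process(B)): A:[] B:[]
After 4 (process(A)): A:[] B:[]
After 5 (process(B)): A:[] B:[]
After 6 (process(A)): A:[] B:[]
After 7 (send(from=A, to=B, msg='data')): A:[] B:[data]
After 8 (send(from=B, to=A, msg='done')): A:[done] B:[data]
After 9 (send(from=A, to=B, msg='req')): A:[done] B:[data,req]
After 10 (process(B)): A:[done] B:[req]
After 11 (send(from=A, to=B, msg='sync')): A:[done] B:[req,sync]
After 12 (send(from=B, to=A, msg='final')): A:[done,final] B:[req,sync]
After 13 (process(A)): A:[final] B:[req,sync]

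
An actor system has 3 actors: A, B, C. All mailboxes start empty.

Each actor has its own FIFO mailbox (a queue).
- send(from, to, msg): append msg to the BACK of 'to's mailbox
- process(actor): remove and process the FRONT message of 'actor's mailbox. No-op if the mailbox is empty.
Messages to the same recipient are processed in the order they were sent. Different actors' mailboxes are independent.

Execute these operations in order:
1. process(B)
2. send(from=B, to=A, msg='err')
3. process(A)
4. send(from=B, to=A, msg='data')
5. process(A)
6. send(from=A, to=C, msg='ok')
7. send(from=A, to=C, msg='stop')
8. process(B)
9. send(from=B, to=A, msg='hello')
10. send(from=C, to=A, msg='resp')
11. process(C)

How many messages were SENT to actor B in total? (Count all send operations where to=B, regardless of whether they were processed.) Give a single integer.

After 1 (process(B)): A:[] B:[] C:[]
After 2 (send(from=B, to=A, msg='err')): A:[err] B:[] C:[]
After 3 (process(A)): A:[] B:[] C:[]
After 4 (send(from=B, to=A, msg='data')): A:[data] B:[] C:[]
After 5 (process(A)): A:[] B:[] C:[]
After 6 (send(from=A, to=C, msg='ok')): A:[] B:[] C:[ok]
After 7 (send(from=A, to=C, msg='stop')): A:[] B:[] C:[ok,stop]
After 8 (process(B)): A:[] B:[] C:[ok,stop]
After 9 (send(from=B, to=A, msg='hello')): A:[hello] B:[] C:[ok,stop]
After 10 (send(from=C, to=A, msg='resp')): A:[hello,resp] B:[] C:[ok,stop]
After 11 (process(C)): A:[hello,resp] B:[] C:[stop]

Answer: 0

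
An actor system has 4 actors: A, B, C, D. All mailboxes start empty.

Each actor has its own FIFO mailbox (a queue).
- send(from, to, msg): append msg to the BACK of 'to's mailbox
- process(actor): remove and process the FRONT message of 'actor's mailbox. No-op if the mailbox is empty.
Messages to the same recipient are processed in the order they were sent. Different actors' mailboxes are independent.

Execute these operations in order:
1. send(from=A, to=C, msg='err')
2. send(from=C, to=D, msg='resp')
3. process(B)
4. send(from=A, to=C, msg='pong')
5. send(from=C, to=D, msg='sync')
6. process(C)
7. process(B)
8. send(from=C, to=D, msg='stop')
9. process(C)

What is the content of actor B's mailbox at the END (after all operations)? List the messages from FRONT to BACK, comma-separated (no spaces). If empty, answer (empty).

Answer: (empty)

Derivation:
After 1 (send(from=A, to=C, msg='err')): A:[] B:[] C:[err] D:[]
After 2 (send(from=C, to=D, msg='resp')): A:[] B:[] C:[err] D:[resp]
After 3 (process(B)): A:[] B:[] C:[err] D:[resp]
After 4 (send(from=A, to=C, msg='pong')): A:[] B:[] C:[err,pong] D:[resp]
After 5 (send(from=C, to=D, msg='sync')): A:[] B:[] C:[err,pong] D:[resp,sync]
After 6 (process(C)): A:[] B:[] C:[pong] D:[resp,sync]
After 7 (process(B)): A:[] B:[] C:[pong] D:[resp,sync]
After 8 (send(from=C, to=D, msg='stop')): A:[] B:[] C:[pong] D:[resp,sync,stop]
After 9 (process(C)): A:[] B:[] C:[] D:[resp,sync,stop]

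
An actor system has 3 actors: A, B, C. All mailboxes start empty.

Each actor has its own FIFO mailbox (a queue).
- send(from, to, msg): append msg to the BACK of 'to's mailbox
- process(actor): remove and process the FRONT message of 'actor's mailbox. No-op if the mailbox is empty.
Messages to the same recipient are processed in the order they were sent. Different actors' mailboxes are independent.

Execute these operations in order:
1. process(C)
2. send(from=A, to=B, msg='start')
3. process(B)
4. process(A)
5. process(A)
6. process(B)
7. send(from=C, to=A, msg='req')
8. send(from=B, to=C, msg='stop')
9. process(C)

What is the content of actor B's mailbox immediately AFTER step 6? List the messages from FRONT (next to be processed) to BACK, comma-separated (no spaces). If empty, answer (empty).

After 1 (process(C)): A:[] B:[] C:[]
After 2 (send(from=A, to=B, msg='start')): A:[] B:[start] C:[]
After 3 (process(B)): A:[] B:[] C:[]
After 4 (process(A)): A:[] B:[] C:[]
After 5 (process(A)): A:[] B:[] C:[]
After 6 (process(B)): A:[] B:[] C:[]

(empty)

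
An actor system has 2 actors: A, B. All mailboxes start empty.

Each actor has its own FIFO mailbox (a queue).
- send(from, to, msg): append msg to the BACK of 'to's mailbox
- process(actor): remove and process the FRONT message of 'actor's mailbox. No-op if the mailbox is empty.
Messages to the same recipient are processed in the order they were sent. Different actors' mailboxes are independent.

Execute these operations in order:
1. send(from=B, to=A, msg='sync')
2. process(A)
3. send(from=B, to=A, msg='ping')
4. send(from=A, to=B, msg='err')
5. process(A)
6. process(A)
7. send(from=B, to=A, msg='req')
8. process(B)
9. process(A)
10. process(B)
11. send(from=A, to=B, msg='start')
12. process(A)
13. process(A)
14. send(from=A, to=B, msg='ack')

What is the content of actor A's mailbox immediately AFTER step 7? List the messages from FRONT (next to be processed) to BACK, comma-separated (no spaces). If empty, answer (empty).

After 1 (send(from=B, to=A, msg='sync')): A:[sync] B:[]
After 2 (process(A)): A:[] B:[]
After 3 (send(from=B, to=A, msg='ping')): A:[ping] B:[]
After 4 (send(from=A, to=B, msg='err')): A:[ping] B:[err]
After 5 (process(A)): A:[] B:[err]
After 6 (process(A)): A:[] B:[err]
After 7 (send(from=B, to=A, msg='req')): A:[req] B:[err]

req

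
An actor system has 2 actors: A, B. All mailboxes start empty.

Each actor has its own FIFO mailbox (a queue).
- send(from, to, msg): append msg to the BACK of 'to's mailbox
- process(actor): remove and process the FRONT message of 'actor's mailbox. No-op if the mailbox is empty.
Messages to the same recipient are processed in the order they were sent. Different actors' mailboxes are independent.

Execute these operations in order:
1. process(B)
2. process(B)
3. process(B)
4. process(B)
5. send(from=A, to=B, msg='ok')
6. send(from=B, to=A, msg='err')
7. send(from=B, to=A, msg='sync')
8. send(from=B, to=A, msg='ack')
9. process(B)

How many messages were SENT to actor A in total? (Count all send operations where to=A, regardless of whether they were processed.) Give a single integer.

After 1 (process(B)): A:[] B:[]
After 2 (process(B)): A:[] B:[]
After 3 (process(B)): A:[] B:[]
After 4 (process(B)): A:[] B:[]
After 5 (send(from=A, to=B, msg='ok')): A:[] B:[ok]
After 6 (send(from=B, to=A, msg='err')): A:[err] B:[ok]
After 7 (send(from=B, to=A, msg='sync')): A:[err,sync] B:[ok]
After 8 (send(from=B, to=A, msg='ack')): A:[err,sync,ack] B:[ok]
After 9 (process(B)): A:[err,sync,ack] B:[]

Answer: 3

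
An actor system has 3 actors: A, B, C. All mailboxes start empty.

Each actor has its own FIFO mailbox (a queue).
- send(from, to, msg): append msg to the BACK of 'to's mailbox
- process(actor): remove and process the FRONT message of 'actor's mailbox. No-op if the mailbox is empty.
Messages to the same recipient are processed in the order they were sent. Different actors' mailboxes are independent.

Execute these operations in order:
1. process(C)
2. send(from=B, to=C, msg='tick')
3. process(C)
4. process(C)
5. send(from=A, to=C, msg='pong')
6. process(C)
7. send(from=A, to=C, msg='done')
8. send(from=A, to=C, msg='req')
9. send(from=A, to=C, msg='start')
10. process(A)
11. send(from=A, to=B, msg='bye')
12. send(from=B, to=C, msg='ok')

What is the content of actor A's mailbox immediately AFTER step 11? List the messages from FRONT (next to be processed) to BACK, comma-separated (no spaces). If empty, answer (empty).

After 1 (process(C)): A:[] B:[] C:[]
After 2 (send(from=B, to=C, msg='tick')): A:[] B:[] C:[tick]
After 3 (process(C)): A:[] B:[] C:[]
After 4 (process(C)): A:[] B:[] C:[]
After 5 (send(from=A, to=C, msg='pong')): A:[] B:[] C:[pong]
After 6 (process(C)): A:[] B:[] C:[]
After 7 (send(from=A, to=C, msg='done')): A:[] B:[] C:[done]
After 8 (send(from=A, to=C, msg='req')): A:[] B:[] C:[done,req]
After 9 (send(from=A, to=C, msg='start')): A:[] B:[] C:[done,req,start]
After 10 (process(A)): A:[] B:[] C:[done,req,start]
After 11 (send(from=A, to=B, msg='bye')): A:[] B:[bye] C:[done,req,start]

(empty)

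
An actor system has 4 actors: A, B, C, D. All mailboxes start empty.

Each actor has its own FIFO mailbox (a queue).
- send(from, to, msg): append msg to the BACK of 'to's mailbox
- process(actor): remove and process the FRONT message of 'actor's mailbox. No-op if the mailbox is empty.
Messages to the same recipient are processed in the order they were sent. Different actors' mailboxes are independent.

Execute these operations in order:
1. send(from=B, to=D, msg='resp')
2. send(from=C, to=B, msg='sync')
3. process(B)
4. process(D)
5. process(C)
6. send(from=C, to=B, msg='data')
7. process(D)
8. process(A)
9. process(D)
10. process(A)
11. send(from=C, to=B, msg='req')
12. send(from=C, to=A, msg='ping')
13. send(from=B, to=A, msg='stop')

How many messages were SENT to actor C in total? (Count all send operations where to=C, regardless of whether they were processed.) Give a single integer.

After 1 (send(from=B, to=D, msg='resp')): A:[] B:[] C:[] D:[resp]
After 2 (send(from=C, to=B, msg='sync')): A:[] B:[sync] C:[] D:[resp]
After 3 (process(B)): A:[] B:[] C:[] D:[resp]
After 4 (process(D)): A:[] B:[] C:[] D:[]
After 5 (process(C)): A:[] B:[] C:[] D:[]
After 6 (send(from=C, to=B, msg='data')): A:[] B:[data] C:[] D:[]
After 7 (process(D)): A:[] B:[data] C:[] D:[]
After 8 (process(A)): A:[] B:[data] C:[] D:[]
After 9 (process(D)): A:[] B:[data] C:[] D:[]
After 10 (process(A)): A:[] B:[data] C:[] D:[]
After 11 (send(from=C, to=B, msg='req')): A:[] B:[data,req] C:[] D:[]
After 12 (send(from=C, to=A, msg='ping')): A:[ping] B:[data,req] C:[] D:[]
After 13 (send(from=B, to=A, msg='stop')): A:[ping,stop] B:[data,req] C:[] D:[]

Answer: 0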